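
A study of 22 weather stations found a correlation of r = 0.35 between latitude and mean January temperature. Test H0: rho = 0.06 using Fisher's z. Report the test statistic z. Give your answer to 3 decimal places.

1.331

Fisher z: atanh(0.35) = 0.365444, atanh(0.06) = 0.060072
z = (z_r − z_0)·√(n−3) = (0.365444 − 0.060072)·√19 = 0.305372 · 4.358899 = 1.331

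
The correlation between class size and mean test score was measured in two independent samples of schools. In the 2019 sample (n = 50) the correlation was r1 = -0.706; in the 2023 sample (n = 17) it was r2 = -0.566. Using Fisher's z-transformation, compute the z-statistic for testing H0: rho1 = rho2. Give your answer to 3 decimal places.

z1 = atanh(-0.706) = -0.879163,  z2 = atanh(-0.566) = -0.641618
SE = √(1/(n1−3) + 1/(n2−3)) = √(1/47 + 1/14) = √(0.0212766 + 0.0714286) = √0.0927052 = 0.304475
z = (z1 − z2)/SE = (-0.879163 − (-0.641618)) / 0.304475 = -0.237545 / 0.304475 = -0.780

-0.780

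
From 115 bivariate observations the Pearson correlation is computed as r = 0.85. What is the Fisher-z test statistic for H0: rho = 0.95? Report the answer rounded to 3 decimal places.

z_r = atanh(0.85) = 1.256153,  z_0 = atanh(0.95) = 1.831781
SE = 1/√(n−3) = 1/√112 = 0.094491
z = (z_r − z_0)/SE = (1.256153 − 1.831781) / 0.094491 = -0.575628 / 0.094491 = -6.092

-6.092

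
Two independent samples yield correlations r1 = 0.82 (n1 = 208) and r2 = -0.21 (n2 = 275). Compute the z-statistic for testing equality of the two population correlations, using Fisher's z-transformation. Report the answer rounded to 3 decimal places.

Fisher z-transforms: z1 = atanh(0.82) = 1.156817, z2 = atanh(-0.21) = -0.213171; difference d = 1.369988
Var(d) = 1/205 + 1/272 = 0.0048780 + 0.0036765 = 0.0085545
z = d/√Var(d) = 1.369988 / √0.0085545 = 1.369988 / 0.092491 = 14.812

14.812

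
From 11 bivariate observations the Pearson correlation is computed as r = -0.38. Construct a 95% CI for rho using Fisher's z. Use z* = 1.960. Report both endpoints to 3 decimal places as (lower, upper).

Fisher z: z_r = atanh(r) = ½·ln((1+(-0.38))/(1−(-0.38))) = -0.400060
SE(z) = 1/√(n−3) = 1/√8 = 0.353553
95% ⇒ z* = 1.960; margin = 1.960·0.353553 = 0.692964
CI on z-scale: (-1.093024, 0.292904)
Back-transform: tanh(-1.093024) = -0.797979, tanh(0.292904) = 0.284805

(-0.798, 0.285)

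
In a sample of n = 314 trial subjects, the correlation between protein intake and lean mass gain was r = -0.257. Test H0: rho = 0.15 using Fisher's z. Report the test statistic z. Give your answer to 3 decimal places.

-7.302

Fisher z: atanh(-0.257) = -0.262894, atanh(0.15) = 0.151140
z = (z_r − z_0)·√(n−3) = (-0.262894 − 0.151140)·√311 = -0.414034 · 17.635192 = -7.302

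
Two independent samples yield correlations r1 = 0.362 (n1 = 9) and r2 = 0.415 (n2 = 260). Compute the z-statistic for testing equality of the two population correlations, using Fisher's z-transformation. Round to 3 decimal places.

-0.151

Fisher z-transforms: z1 = atanh(0.362) = 0.379186, z2 = atanh(0.415) = 0.441636; difference d = -0.062450
Var(d) = 1/6 + 1/257 = 0.1666667 + 0.0038911 = 0.1705578
z = d/√Var(d) = -0.062450 / √0.1705578 = -0.062450 / 0.412986 = -0.151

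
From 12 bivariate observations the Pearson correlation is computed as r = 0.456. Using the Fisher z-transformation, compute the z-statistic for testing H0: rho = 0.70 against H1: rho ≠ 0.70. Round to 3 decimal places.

Fisher z: atanh(0.456) = 0.492249, atanh(0.70) = 0.867301
z = (z_r − z_0)·√(n−3) = (0.492249 − 0.867301)·√9 = -0.375052 · 3.000000 = -1.125

-1.125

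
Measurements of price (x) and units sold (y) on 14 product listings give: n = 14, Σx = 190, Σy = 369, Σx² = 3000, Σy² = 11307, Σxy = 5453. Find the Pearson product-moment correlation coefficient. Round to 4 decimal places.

Numerator: nΣxy − (Σx)(Σy) = 14·5453 − (190)(369) = 6232
Denominator: √[(nΣx²−(Σx)²)(nΣy²−(Σy)²)]
  nΣx²−(Σx)² = 14·3000 − 36100 = 5900;  nΣy²−(Σy)² = 14·11307 − 136161 = 22137
  √(5900·22137) = √130608300 = 11428.3988
r = 6232 / 11428.3988 = 0.5453

0.5453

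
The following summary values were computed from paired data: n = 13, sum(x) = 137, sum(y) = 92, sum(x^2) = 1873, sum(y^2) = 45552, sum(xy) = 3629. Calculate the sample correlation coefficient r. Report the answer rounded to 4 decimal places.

S_xy = nΣxy − ΣxΣy = 13·3629 − 137·92 = 47177 − 12604 = 34573
S_xx = nΣx² − (Σx)² = 13·1873 − 137² = 24349 − 18769 = 5580
S_yy = nΣy² − (Σy)² = 13·45552 − 92² = 592176 − 8464 = 583712
r = S_xy / √(S_xx·S_yy) = 34573 / √(5580·583712) = 34573 / √3257112960 = 34573 / 57071.1219 = 0.6058

0.6058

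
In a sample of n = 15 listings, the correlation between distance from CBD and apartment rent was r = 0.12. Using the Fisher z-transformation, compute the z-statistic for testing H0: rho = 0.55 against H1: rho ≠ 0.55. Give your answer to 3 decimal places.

-1.724

z_r = atanh(0.12) = 0.120581,  z_0 = atanh(0.55) = 0.618381
SE = 1/√(n−3) = 1/√12 = 0.288675
z = (z_r − z_0)/SE = (0.120581 − 0.618381) / 0.288675 = -0.497800 / 0.288675 = -1.724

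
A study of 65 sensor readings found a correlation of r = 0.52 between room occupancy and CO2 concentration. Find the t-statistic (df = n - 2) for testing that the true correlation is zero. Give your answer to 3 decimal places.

1 − r² = 1 − 0.2704 = 0.7296;  √(1−r²) = 0.854166
√(n−2) = √63 = 7.937254
t = r·√(n−2)/√(1−r²) = 0.52 · 7.937254 / 0.854166 = 4.832

4.832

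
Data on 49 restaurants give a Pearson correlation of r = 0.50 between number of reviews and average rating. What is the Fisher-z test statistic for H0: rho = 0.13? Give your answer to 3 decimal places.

z_r = atanh(0.50) = 0.549306,  z_0 = atanh(0.13) = 0.130740
SE = 1/√(n−3) = 1/√46 = 0.147442
z = (z_r − z_0)/SE = (0.549306 − 0.130740) / 0.147442 = 0.418566 / 0.147442 = 2.839

2.839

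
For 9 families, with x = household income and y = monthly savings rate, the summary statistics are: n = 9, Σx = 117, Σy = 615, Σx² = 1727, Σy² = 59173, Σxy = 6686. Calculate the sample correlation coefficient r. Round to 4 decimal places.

-0.6965

S_xy = nΣxy − ΣxΣy = 9·6686 − 117·615 = 60174 − 71955 = -11781
S_xx = nΣx² − (Σx)² = 9·1727 − 117² = 15543 − 13689 = 1854
S_yy = nΣy² − (Σy)² = 9·59173 − 615² = 532557 − 378225 = 154332
r = S_xy / √(S_xx·S_yy) = -11781 / √(1854·154332) = -11781 / √286131528 = -11781 / 16915.4228 = -0.6965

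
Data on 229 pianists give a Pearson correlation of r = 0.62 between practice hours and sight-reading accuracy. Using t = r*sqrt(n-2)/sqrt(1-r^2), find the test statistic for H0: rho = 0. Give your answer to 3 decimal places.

t = r·√(n−2) / √(1−r²) with r = 0.62, n = 229
  = 0.62·√227 / √(1 − 0.3844)
  = 0.62·15.066519 / 0.784602
  = 9.341242 / 0.784602 = 11.906

11.906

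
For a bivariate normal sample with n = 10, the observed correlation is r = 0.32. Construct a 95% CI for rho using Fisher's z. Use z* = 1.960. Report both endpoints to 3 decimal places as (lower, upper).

(-0.388, 0.790)

Fisher z: z_r = atanh(r) = ½·ln((1+0.32)/(1−0.32)) = 0.331647
SE(z) = 1/√(n−3) = 1/√7 = 0.377964
95% ⇒ z* = 1.960; margin = 1.960·0.377964 = 0.740809
CI on z-scale: (-0.409162, 1.072456)
Back-transform: tanh(-0.409162) = -0.387761, tanh(1.072456) = 0.790385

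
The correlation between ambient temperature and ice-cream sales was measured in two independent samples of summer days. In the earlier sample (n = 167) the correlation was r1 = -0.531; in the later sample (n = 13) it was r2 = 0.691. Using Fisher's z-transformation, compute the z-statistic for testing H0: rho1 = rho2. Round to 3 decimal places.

Fisher z-transforms: z1 = atanh(-0.531) = -0.591537, z2 = atanh(0.691) = 0.849867; difference d = -1.441404
Var(d) = 1/164 + 1/10 = 0.0060976 + 0.1000000 = 0.1060976
z = d/√Var(d) = -1.441404 / √0.1060976 = -1.441404 / 0.325726 = -4.425

-4.425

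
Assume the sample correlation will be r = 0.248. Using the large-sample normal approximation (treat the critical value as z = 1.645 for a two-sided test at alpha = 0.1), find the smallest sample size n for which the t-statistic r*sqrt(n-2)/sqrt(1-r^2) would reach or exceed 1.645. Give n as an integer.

r√(n−2)/√(1−r²) ≥ 1.645  ⇔  n−2 ≥ (1.645)²·(1−r²)/r²
(1−r²)/r² = (1−0.061504)/0.061504 = 15.2591
n ≥ 2 + 2.706025·15.2591 = 2 + 41.2915 = 43.2915
⌈43.2915⌉ = 44

44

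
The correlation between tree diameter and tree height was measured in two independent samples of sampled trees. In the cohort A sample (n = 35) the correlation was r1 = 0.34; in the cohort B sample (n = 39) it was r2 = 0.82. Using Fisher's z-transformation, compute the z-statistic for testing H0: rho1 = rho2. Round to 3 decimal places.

-3.304

Fisher z-transforms: z1 = atanh(0.34) = 0.354093, z2 = atanh(0.82) = 1.156817; difference d = -0.802724
Var(d) = 1/32 + 1/36 = 0.0312500 + 0.0277778 = 0.0590278
z = d/√Var(d) = -0.802724 / √0.0590278 = -0.802724 / 0.242956 = -3.304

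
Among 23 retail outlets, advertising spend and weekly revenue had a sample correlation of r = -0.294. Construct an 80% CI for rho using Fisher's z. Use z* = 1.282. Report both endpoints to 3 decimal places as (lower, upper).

Fisher z: z_r = atanh(r) = ½·ln((1+(-0.294))/(1−(-0.294))) = -0.302939
SE(z) = 1/√(n−3) = 1/√20 = 0.223607
80% ⇒ z* = 1.282; margin = 1.282·0.223607 = 0.286664
CI on z-scale: (-0.589603, -0.016275)
Back-transform: tanh(-0.589603) = -0.529610, tanh(-0.016275) = -0.016274

(-0.530, -0.016)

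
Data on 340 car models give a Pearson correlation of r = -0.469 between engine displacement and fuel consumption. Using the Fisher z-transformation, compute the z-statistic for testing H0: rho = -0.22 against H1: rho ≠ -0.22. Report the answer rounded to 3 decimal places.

-5.234

z_r = atanh(-0.469) = -0.508788,  z_0 = atanh(-0.22) = -0.223656
SE = 1/√(n−3) = 1/√337 = 0.054473
z = (z_r − z_0)/SE = (-0.508788 − (-0.223656)) / 0.054473 = -0.285132 / 0.054473 = -5.234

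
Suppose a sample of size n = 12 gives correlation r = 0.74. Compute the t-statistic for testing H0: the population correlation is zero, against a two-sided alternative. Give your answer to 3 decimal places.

3.479

t = r·√(n−2) / √(1−r²) with r = 0.74, n = 12
  = 0.74·√10 / √(1 − 0.5476)
  = 0.74·3.162278 / 0.672607
  = 2.340086 / 0.672607 = 3.479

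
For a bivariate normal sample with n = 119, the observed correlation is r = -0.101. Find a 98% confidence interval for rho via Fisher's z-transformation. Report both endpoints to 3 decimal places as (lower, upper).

(-0.307, 0.114)

Fisher z: z_r = atanh(r) = ½·ln((1+(-0.101))/(1−(-0.101))) = -0.101346
SE(z) = 1/√(n−3) = 1/√116 = 0.092848
98% ⇒ z* = 2.326; margin = 2.326·0.092848 = 0.215964
CI on z-scale: (-0.317310, 0.114618)
Back-transform: tanh(-0.317310) = -0.307073, tanh(0.114618) = 0.114119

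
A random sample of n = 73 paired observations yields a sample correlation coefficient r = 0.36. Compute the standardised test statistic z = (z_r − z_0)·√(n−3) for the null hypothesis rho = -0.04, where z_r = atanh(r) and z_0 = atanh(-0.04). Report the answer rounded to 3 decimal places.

3.488

Fisher z: atanh(0.36) = 0.376886, atanh(-0.04) = -0.040021
z = (z_r − z_0)·√(n−3) = (0.376886 − (-0.040021))·√70 = 0.416907 · 8.366600 = 3.488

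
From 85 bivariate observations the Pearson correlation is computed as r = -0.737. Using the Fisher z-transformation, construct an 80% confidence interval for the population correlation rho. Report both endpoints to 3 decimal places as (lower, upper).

(-0.795, -0.665)

Fisher z: z_r = atanh(r) = ½·ln((1+(-0.737))/(1−(-0.737))) = -0.943880
SE(z) = 1/√(n−3) = 1/√82 = 0.110432
80% ⇒ z* = 1.282; margin = 1.282·0.110432 = 0.141574
CI on z-scale: (-1.085454, -0.802306)
Back-transform: tanh(-1.085454) = -0.795213, tanh(-0.802306) = -0.665324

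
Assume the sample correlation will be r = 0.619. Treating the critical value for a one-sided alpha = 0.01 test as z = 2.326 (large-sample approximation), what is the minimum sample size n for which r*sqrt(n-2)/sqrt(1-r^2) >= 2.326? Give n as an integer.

11

r√(n−2)/√(1−r²) ≥ 2.326  ⇔  n−2 ≥ (2.326)²·(1−r²)/r²
(1−r²)/r² = (1−0.383161)/0.383161 = 1.6099
n ≥ 2 + 5.410276·1.6099 = 2 + 8.7100 = 10.7100
⌈10.7100⌉ = 11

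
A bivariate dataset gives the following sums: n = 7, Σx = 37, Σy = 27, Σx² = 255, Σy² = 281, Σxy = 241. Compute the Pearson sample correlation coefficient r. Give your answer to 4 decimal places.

0.9587

Numerator: nΣxy − (Σx)(Σy) = 7·241 − (37)(27) = 688
Denominator: √[(nΣx²−(Σx)²)(nΣy²−(Σy)²)]
  nΣx²−(Σx)² = 7·255 − 1369 = 416;  nΣy²−(Σy)² = 7·281 − 729 = 1238
  √(416·1238) = √515008 = 717.6406
r = 688 / 717.6406 = 0.9587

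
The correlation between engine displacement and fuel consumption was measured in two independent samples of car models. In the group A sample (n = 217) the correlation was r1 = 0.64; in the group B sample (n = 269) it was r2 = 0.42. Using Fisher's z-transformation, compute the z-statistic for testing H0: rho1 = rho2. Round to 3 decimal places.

3.381

Fisher z-transforms: z1 = atanh(0.64) = 0.758174, z2 = atanh(0.42) = 0.447692; difference d = 0.310482
Var(d) = 1/214 + 1/266 = 0.0046729 + 0.0037594 = 0.0084323
z = d/√Var(d) = 0.310482 / √0.0084323 = 0.310482 / 0.091828 = 3.381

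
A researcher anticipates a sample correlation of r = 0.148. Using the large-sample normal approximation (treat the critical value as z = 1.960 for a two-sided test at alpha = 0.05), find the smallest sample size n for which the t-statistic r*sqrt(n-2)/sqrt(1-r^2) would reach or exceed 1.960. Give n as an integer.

174

Need r·√(n−2)/√(1−r²) ≥ 1.960
√(n−2) ≥ 1.960·√(1−0.021904) / 0.148 = 1.960·0.988987 / 0.148 = 13.0974
n−2 ≥ 171.5419  ⇒  n ≥ 173.5419
Smallest integer n = 174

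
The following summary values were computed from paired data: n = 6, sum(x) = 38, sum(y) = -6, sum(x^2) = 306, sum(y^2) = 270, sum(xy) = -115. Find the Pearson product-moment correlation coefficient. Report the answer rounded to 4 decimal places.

-0.5863

Numerator: nΣxy − (Σx)(Σy) = 6·(-115) − (38)(-6) = -462
Denominator: √[(nΣx²−(Σx)²)(nΣy²−(Σy)²)]
  nΣx²−(Σx)² = 6·306 − 1444 = 392;  nΣy²−(Σy)² = 6·270 − 36 = 1584
  √(392·1584) = √620928 = 787.9898
r = -462 / 787.9898 = -0.5863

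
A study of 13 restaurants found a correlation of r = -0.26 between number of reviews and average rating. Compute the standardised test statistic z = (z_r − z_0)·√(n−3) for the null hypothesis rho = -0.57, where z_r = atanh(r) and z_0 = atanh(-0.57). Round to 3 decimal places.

1.206

Fisher z: atanh(-0.26) = -0.266108, atanh(-0.57) = -0.647523
z = (z_r − z_0)·√(n−3) = (-0.266108 − (-0.647523))·√10 = 0.381415 · 3.162278 = 1.206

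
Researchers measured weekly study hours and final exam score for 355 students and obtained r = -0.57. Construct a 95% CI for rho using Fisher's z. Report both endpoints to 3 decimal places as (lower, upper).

z_r = atanh(-0.57) = -0.647523;  SE = 1/√(n−3) = 1/√352 = 0.053300
z-limits: -0.647523 ± 1.960·0.053300 = -0.647523 ± 0.104468 = [-0.751991, -0.543055]
ρ-limits: (tanh -0.751991, tanh -0.543055) = (-0.636, -0.495)

(-0.636, -0.495)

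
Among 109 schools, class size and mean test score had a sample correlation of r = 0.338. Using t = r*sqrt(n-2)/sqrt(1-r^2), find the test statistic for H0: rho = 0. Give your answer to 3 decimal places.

1 − r² = 1 − 0.114244 = 0.885756;  √(1−r²) = 0.941146
√(n−2) = √107 = 10.344080
t = r·√(n−2)/√(1−r²) = 0.338 · 10.344080 / 0.941146 = 3.715

3.715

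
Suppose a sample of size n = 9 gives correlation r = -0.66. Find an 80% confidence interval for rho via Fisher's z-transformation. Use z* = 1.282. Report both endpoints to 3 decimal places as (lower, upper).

(-0.866, -0.263)

z_r = atanh(-0.66) = -0.792814;  SE = 1/√(n−3) = 1/√6 = 0.408248
z-limits: -0.792814 ± 1.282·0.408248 = -0.792814 ± 0.523374 = [-1.316188, -0.269440]
ρ-limits: (tanh -1.316188, tanh -0.269440) = (-0.866, -0.263)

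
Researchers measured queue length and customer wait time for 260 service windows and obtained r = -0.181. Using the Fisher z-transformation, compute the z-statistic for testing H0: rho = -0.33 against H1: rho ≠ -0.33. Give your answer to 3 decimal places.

z_r = atanh(-0.181) = -0.183016,  z_0 = atanh(-0.33) = -0.342828
SE = 1/√(n−3) = 1/√257 = 0.062378
z = (z_r − z_0)/SE = (-0.183016 − (-0.342828)) / 0.062378 = 0.159812 / 0.062378 = 2.562

2.562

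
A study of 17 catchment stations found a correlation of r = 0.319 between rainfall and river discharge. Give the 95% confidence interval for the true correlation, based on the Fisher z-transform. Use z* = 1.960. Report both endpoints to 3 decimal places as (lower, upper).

(-0.191, 0.693)

Fisher z: z_r = atanh(r) = ½·ln((1+0.319)/(1−0.319)) = 0.330533
SE(z) = 1/√(n−3) = 1/√14 = 0.267261
95% ⇒ z* = 1.960; margin = 1.960·0.267261 = 0.523832
CI on z-scale: (-0.193299, 0.854365)
Back-transform: tanh(-0.193299) = -0.190927, tanh(0.854365) = 0.693343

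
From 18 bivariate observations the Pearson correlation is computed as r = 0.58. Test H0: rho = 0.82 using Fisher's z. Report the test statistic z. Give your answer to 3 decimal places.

Fisher z: atanh(0.58) = 0.662463, atanh(0.82) = 1.156817
z = (z_r − z_0)·√(n−3) = (0.662463 − 1.156817)·√15 = -0.494354 · 3.872983 = -1.915

-1.915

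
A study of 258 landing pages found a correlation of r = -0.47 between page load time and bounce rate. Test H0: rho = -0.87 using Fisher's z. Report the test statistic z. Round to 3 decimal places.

Fisher z: atanh(-0.47) = -0.510070, atanh(-0.87) = -1.333080
z = (z_r − z_0)·√(n−3) = (-0.510070 − (-1.333080))·√255 = 0.823010 · 15.968719 = 13.142

13.142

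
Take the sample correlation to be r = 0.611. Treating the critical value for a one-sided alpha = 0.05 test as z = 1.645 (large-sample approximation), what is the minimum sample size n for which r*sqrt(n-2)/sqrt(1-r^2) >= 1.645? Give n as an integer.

Need r·√(n−2)/√(1−r²) ≥ 1.645
√(n−2) ≥ 1.645·√(1−0.373321) / 0.611 = 1.645·0.791631 / 0.611 = 2.1313
n−2 ≥ 4.5424  ⇒  n ≥ 6.5424
Smallest integer n = 7

7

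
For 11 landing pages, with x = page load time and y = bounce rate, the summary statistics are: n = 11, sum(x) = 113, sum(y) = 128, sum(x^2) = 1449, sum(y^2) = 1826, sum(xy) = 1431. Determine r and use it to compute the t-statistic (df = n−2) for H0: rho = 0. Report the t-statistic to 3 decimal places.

1.205

S_xy = nΣxy − ΣxΣy = 11·1431 − 113·128 = 15741 − 14464 = 1277
S_xx = nΣx² − (Σx)² = 11·1449 − 113² = 15939 − 12769 = 3170
S_yy = nΣy² − (Σy)² = 11·1826 − 128² = 20086 − 16384 = 3702
r = S_xy / √(S_xx·S_yy) = 1277 / √(3170·3702) = 1277 / √11735340 = 1277 / 3425.6883 = 0.3728
t = r·√(n−2)/√(1−r²) = 0.3728·√9 / √(1−0.138980) = 1.118400 / 0.927912 = 1.205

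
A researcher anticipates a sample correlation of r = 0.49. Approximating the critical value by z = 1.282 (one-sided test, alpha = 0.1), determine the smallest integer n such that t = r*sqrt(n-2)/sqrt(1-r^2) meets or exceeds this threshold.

8

r√(n−2)/√(1−r²) ≥ 1.282  ⇔  n−2 ≥ (1.282)²·(1−r²)/r²
(1−r²)/r² = (1−0.2401)/0.2401 = 3.1649
n ≥ 2 + 1.643524·3.1649 = 2 + 5.2016 = 7.2016
⌈7.2016⌉ = 8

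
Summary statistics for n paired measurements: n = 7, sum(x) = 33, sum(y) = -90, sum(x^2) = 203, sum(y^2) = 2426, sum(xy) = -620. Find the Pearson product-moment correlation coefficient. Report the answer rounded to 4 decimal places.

-0.7978

S_xy = nΣxy − ΣxΣy = 7·(-620) − 33·(-90) = -4340 − (-2970) = -1370
S_xx = nΣx² − (Σx)² = 7·203 − 33² = 1421 − 1089 = 332
S_yy = nΣy² − (Σy)² = 7·2426 − (-90)² = 16982 − 8100 = 8882
r = S_xy / √(S_xx·S_yy) = -1370 / √(332·8882) = -1370 / √2948824 = -1370 / 1717.2140 = -0.7978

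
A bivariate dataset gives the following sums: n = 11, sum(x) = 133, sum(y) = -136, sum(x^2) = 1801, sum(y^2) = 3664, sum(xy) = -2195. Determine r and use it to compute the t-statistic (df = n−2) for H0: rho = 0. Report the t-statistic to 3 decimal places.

-5.868

Numerator: nΣxy − (Σx)(Σy) = 11·(-2195) − (133)(-136) = -6057
Denominator: √[(nΣx²−(Σx)²)(nΣy²−(Σy)²)]
  nΣx²−(Σx)² = 11·1801 − 17689 = 2122;  nΣy²−(Σy)² = 11·3664 − 18496 = 21808
  √(2122·21808) = √46276576 = 6802.6889
r = -6057 / 6802.6889 = -0.8904
t = r·√(n−2)/√(1−r²) = -0.8904·√9 / √(1−0.792812) = -2.671200 / 0.455179 = -5.868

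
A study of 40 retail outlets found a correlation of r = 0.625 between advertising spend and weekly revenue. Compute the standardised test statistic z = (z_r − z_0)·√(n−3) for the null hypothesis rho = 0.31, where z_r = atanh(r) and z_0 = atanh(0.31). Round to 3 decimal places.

z_r = atanh(0.625) = 0.733169,  z_0 = atanh(0.31) = 0.320545
SE = 1/√(n−3) = 1/√37 = 0.164399
z = (z_r − z_0)/SE = (0.733169 − 0.320545) / 0.164399 = 0.412624 / 0.164399 = 2.510

2.510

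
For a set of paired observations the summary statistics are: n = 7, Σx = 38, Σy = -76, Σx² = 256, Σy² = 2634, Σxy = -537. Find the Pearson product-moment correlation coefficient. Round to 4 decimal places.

S_xy = nΣxy − ΣxΣy = 7·(-537) − 38·(-76) = -3759 − (-2888) = -871
S_xx = nΣx² − (Σx)² = 7·256 − 38² = 1792 − 1444 = 348
S_yy = nΣy² − (Σy)² = 7·2634 − (-76)² = 18438 − 5776 = 12662
r = S_xy / √(S_xx·S_yy) = -871 / √(348·12662) = -871 / √4406376 = -871 / 2099.1370 = -0.4149

-0.4149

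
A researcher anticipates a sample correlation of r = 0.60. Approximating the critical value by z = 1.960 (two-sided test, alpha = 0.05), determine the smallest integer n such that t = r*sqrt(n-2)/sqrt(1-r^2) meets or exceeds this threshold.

9

r√(n−2)/√(1−r²) ≥ 1.960  ⇔  n−2 ≥ (1.960)²·(1−r²)/r²
(1−r²)/r² = (1−0.3600)/0.3600 = 1.7778
n ≥ 2 + 3.8416·1.7778 = 2 + 6.8296 = 8.8296
⌈8.8296⌉ = 9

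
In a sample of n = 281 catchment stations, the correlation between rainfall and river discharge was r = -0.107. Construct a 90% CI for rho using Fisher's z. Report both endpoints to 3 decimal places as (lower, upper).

Fisher z: z_r = atanh(r) = ½·ln((1+(-0.107))/(1−(-0.107))) = -0.107411
SE(z) = 1/√(n−3) = 1/√278 = 0.059976
90% ⇒ z* = 1.645; margin = 1.645·0.059976 = 0.098661
CI on z-scale: (-0.206072, -0.008750)
Back-transform: tanh(-0.206072) = -0.203204, tanh(-0.008750) = -0.008750

(-0.203, -0.009)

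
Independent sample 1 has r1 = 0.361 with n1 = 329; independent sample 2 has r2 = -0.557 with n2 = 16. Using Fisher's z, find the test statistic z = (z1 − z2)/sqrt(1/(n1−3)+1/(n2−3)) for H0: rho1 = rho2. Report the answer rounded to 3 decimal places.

Fisher z-transforms: z1 = atanh(0.361) = 0.378035, z2 = atanh(-0.557) = -0.628473; difference d = 1.006508
Var(d) = 1/326 + 1/13 = 0.0030675 + 0.0769231 = 0.0799906
z = d/√Var(d) = 1.006508 / √0.0799906 = 1.006508 / 0.282826 = 3.559

3.559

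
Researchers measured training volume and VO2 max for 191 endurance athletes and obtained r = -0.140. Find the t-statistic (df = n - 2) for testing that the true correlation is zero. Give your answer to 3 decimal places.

-1.944

1 − r² = 1 − 0.019600 = 0.980400;  √(1−r²) = 0.990152
√(n−2) = √189 = 13.747727
t = r·√(n−2)/√(1−r²) = -0.140 · 13.747727 / 0.990152 = -1.944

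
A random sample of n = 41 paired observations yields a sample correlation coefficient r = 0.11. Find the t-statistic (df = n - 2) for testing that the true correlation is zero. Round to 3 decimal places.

0.691

1 − r² = 1 − 0.0121 = 0.9879;  √(1−r²) = 0.993932
√(n−2) = √39 = 6.244998
t = r·√(n−2)/√(1−r²) = 0.11 · 6.244998 / 0.993932 = 0.691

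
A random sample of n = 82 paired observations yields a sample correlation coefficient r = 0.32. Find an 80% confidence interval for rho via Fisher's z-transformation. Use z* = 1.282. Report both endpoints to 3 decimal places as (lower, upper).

z_r = atanh(0.32) = 0.331647;  SE = 1/√(n−3) = 1/√79 = 0.112509
z-limits: 0.331647 ± 1.282·0.112509 = 0.331647 ± 0.144237 = [0.187410, 0.475884]
ρ-limits: (tanh 0.187410, tanh 0.475884) = (0.185, 0.443)

(0.185, 0.443)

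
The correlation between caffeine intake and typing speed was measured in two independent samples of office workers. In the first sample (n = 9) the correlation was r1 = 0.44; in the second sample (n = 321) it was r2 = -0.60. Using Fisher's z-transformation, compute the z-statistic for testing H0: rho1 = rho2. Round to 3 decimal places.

2.828

z1 = atanh(0.44) = 0.472231,  z2 = atanh(-0.60) = -0.693147
SE = √(1/(n1−3) + 1/(n2−3)) = √(1/6 + 1/318) = √(0.1666667 + 0.0031447) = √0.1698114 = 0.412082
z = (z1 − z2)/SE = (0.472231 − (-0.693147)) / 0.412082 = 1.165378 / 0.412082 = 2.828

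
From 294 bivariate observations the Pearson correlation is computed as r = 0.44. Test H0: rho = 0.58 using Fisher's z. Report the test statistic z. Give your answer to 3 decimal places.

z_r = atanh(0.44) = 0.472231,  z_0 = atanh(0.58) = 0.662463
SE = 1/√(n−3) = 1/√291 = 0.058621
z = (z_r − z_0)/SE = (0.472231 − 0.662463) / 0.058621 = -0.190232 / 0.058621 = -3.245

-3.245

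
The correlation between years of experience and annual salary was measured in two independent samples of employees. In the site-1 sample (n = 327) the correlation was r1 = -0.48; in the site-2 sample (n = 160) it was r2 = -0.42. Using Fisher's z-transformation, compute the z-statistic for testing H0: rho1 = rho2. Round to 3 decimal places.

-0.774

Fisher z-transforms: z1 = atanh(-0.48) = -0.522984, z2 = atanh(-0.42) = -0.447692; difference d = -0.075292
Var(d) = 1/324 + 1/157 = 0.0030864 + 0.0063694 = 0.0094558
z = d/√Var(d) = -0.075292 / √0.0094558 = -0.075292 / 0.097241 = -0.774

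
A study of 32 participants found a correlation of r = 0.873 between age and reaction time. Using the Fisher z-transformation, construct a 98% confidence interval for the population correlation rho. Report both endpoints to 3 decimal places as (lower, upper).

z_r = atanh(0.873) = 1.345555;  SE = 1/√(n−3) = 1/√29 = 0.185695
z-limits: 1.345555 ± 2.326·0.185695 = 1.345555 ± 0.431927 = [0.913628, 1.777482]
ρ-limits: (tanh 0.913628, tanh 1.777482) = (0.723, 0.944)

(0.723, 0.944)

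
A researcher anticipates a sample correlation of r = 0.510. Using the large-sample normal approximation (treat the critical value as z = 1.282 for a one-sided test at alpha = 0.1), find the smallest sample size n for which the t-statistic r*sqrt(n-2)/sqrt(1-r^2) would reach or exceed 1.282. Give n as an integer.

7

Need r·√(n−2)/√(1−r²) ≥ 1.282
√(n−2) ≥ 1.282·√(1−0.260100) / 0.510 = 1.282·0.860174 / 0.510 = 2.1622
n−2 ≥ 4.6751  ⇒  n ≥ 6.6751
Smallest integer n = 7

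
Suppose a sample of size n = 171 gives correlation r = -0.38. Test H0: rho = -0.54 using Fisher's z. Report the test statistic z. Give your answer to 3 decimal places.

z_r = atanh(-0.38) = -0.400060,  z_0 = atanh(-0.54) = -0.604156
SE = 1/√(n−3) = 1/√168 = 0.077152
z = (z_r − z_0)/SE = (-0.400060 − (-0.604156)) / 0.077152 = 0.204096 / 0.077152 = 2.645

2.645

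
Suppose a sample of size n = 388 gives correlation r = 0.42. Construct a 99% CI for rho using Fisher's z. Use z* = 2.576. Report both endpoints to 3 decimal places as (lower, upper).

(0.306, 0.522)

z_r = atanh(0.42) = 0.447692;  SE = 1/√(n−3) = 1/√385 = 0.050965
z-limits: 0.447692 ± 2.576·0.050965 = 0.447692 ± 0.131286 = [0.316406, 0.578978]
ρ-limits: (tanh 0.316406, tanh 0.578978) = (0.306, 0.522)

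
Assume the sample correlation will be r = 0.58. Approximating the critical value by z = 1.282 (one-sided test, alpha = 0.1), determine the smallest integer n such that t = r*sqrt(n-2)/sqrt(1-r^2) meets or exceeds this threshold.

r√(n−2)/√(1−r²) ≥ 1.282  ⇔  n−2 ≥ (1.282)²·(1−r²)/r²
(1−r²)/r² = (1−0.3364)/0.3364 = 1.9727
n ≥ 2 + 1.643524·1.9727 = 2 + 3.2422 = 5.2422
⌈5.2422⌉ = 6

6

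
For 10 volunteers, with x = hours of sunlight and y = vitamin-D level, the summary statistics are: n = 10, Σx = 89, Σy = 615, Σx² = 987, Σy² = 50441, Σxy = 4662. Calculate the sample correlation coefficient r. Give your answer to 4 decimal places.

-0.5175

Numerator: nΣxy − (Σx)(Σy) = 10·4662 − (89)(615) = -8115
Denominator: √[(nΣx²−(Σx)²)(nΣy²−(Σy)²)]
  nΣx²−(Σx)² = 10·987 − 7921 = 1949;  nΣy²−(Σy)² = 10·50441 − 378225 = 126185
  √(1949·126185) = √245934565 = 15682.3010
r = -8115 / 15682.3010 = -0.5175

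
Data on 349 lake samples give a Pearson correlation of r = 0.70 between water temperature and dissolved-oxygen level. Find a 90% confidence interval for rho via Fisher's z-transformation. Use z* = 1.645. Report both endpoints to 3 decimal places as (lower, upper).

(0.652, 0.742)

z_r = atanh(0.70) = 0.867301;  SE = 1/√(n−3) = 1/√346 = 0.053760
z-limits: 0.867301 ± 1.645·0.053760 = 0.867301 ± 0.088435 = [0.778866, 0.955736]
ρ-limits: (tanh 0.778866, tanh 0.955736) = (0.652, 0.742)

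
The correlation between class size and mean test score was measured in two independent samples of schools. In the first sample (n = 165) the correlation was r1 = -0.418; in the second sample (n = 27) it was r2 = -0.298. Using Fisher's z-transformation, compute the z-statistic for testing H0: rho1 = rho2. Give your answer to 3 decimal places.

Fisher z-transforms: z1 = atanh(-0.418) = -0.445266, z2 = atanh(-0.298) = -0.307323; difference d = -0.137943
Var(d) = 1/162 + 1/24 = 0.0061728 + 0.0416667 = 0.0478395
z = d/√Var(d) = -0.137943 / √0.0478395 = -0.137943 / 0.218722 = -0.631

-0.631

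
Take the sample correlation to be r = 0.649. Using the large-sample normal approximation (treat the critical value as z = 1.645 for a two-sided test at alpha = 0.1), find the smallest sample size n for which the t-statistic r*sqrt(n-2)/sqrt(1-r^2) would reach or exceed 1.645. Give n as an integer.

6

r√(n−2)/√(1−r²) ≥ 1.645  ⇔  n−2 ≥ (1.645)²·(1−r²)/r²
(1−r²)/r² = (1−0.421201)/0.421201 = 1.3742
n ≥ 2 + 2.706025·1.3742 = 2 + 3.7186 = 5.7186
⌈5.7186⌉ = 6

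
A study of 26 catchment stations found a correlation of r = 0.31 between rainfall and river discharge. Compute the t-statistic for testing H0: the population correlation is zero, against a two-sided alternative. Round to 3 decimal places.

1.597

t = r·√(n−2) / √(1−r²) with r = 0.31, n = 26
  = 0.31·√24 / √(1 − 0.0961)
  = 0.31·4.898979 / 0.950737
  = 1.518683 / 0.950737 = 1.597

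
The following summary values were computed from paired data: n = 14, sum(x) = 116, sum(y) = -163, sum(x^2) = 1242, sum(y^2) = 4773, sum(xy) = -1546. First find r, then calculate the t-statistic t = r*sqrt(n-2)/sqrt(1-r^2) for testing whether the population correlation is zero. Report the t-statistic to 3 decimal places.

-0.772

Numerator: nΣxy − (Σx)(Σy) = 14·(-1546) − (116)(-163) = -2736
Denominator: √[(nΣx²−(Σx)²)(nΣy²−(Σy)²)]
  nΣx²−(Σx)² = 14·1242 − 13456 = 3932;  nΣy²−(Σy)² = 14·4773 − 26569 = 40253
  √(3932·40253) = √158274796 = 12580.7311
r = -2736 / 12580.7311 = -0.2175
t = r·√(n−2)/√(1−r²) = -0.2175·√12 / √(1−0.047306) = -0.753442 / 0.976060 = -0.772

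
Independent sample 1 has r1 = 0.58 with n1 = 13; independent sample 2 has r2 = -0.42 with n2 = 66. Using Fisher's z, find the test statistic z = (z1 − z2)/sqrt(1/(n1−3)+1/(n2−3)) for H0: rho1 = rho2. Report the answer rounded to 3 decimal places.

Fisher z-transforms: z1 = atanh(0.58) = 0.662463, z2 = atanh(-0.42) = -0.447692; difference d = 1.110155
Var(d) = 1/10 + 1/63 = 0.1000000 + 0.0158730 = 0.1158730
z = d/√Var(d) = 1.110155 / √0.1158730 = 1.110155 / 0.340401 = 3.261

3.261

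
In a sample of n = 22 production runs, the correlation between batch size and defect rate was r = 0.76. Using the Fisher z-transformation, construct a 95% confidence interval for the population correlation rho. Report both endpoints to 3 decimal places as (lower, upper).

(0.498, 0.895)

Fisher z: z_r = atanh(r) = ½·ln((1+0.76)/(1−0.76)) = 0.996215
SE(z) = 1/√(n−3) = 1/√19 = 0.229416
95% ⇒ z* = 1.960; margin = 1.960·0.229416 = 0.449655
CI on z-scale: (0.546560, 1.445870)
Back-transform: tanh(0.546560) = 0.497938, tanh(1.445870) = 0.894873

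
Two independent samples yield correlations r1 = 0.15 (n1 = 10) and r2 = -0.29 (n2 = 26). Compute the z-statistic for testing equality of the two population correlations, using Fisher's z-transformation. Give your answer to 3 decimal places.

Fisher z-transforms: z1 = atanh(0.15) = 0.151140, z2 = atanh(-0.29) = -0.298566; difference d = 0.449706
Var(d) = 1/7 + 1/23 = 0.1428571 + 0.0434783 = 0.1863354
z = d/√Var(d) = 0.449706 / √0.1863354 = 0.449706 / 0.431666 = 1.042

1.042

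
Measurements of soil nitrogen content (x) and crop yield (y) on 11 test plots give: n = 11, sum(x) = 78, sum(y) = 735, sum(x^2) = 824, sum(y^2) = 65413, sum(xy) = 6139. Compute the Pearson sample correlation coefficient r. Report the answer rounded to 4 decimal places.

0.4412

Numerator: nΣxy − (Σx)(Σy) = 11·6139 − (78)(735) = 10199
Denominator: √[(nΣx²−(Σx)²)(nΣy²−(Σy)²)]
  nΣx²−(Σx)² = 11·824 − 6084 = 2980;  nΣy²−(Σy)² = 11·65413 − 540225 = 179318
  √(2980·179318) = √534367640 = 23116.3933
r = 10199 / 23116.3933 = 0.4412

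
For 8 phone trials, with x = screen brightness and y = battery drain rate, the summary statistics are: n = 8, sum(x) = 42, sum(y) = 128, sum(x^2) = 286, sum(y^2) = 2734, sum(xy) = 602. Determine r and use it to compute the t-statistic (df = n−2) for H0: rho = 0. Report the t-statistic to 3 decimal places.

Numerator: nΣxy − (Σx)(Σy) = 8·602 − (42)(128) = -560
Denominator: √[(nΣx²−(Σx)²)(nΣy²−(Σy)²)]
  nΣx²−(Σx)² = 8·286 − 1764 = 524;  nΣy²−(Σy)² = 8·2734 − 16384 = 5488
  √(524·5488) = √2875712 = 1695.7924
r = -560 / 1695.7924 = -0.3302
t = r·√(n−2)/√(1−r²) = -0.3302·√6 / √(1−0.109032) = -0.808822 / 0.943911 = -0.857

-0.857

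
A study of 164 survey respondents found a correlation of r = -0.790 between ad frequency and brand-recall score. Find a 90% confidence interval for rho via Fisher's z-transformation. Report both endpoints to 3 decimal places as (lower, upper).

z_r = atanh(-0.790) = -1.071432;  SE = 1/√(n−3) = 1/√161 = 0.078811
z-limits: -1.071432 ± 1.645·0.078811 = -1.071432 ± 0.129644 = [-1.201076, -0.941788]
ρ-limits: (tanh -1.201076, tanh -0.941788) = (-0.834, -0.736)

(-0.834, -0.736)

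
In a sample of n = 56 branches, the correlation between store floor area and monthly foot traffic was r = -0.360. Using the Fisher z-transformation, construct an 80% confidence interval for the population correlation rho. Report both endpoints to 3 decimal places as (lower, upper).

(-0.503, -0.198)

Fisher z: z_r = atanh(r) = ½·ln((1+(-0.360))/(1−(-0.360))) = -0.376886
SE(z) = 1/√(n−3) = 1/√53 = 0.137361
80% ⇒ z* = 1.282; margin = 1.282·0.137361 = 0.176097
CI on z-scale: (-0.552983, -0.200789)
Back-transform: tanh(-0.552983) = -0.502753, tanh(-0.200789) = -0.198133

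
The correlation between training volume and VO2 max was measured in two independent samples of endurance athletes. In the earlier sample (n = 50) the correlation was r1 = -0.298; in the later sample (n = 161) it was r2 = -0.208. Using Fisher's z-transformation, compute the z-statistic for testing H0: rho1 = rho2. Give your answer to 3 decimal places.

Fisher z-transforms: z1 = atanh(-0.298) = -0.307323, z2 = atanh(-0.208) = -0.211080; difference d = -0.096243
Var(d) = 1/47 + 1/158 = 0.0212766 + 0.0063291 = 0.0276057
z = d/√Var(d) = -0.096243 / √0.0276057 = -0.096243 / 0.166150 = -0.579

-0.579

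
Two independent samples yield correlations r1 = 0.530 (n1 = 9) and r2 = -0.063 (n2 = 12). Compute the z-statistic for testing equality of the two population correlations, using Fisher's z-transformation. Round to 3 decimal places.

1.239

Fisher z-transforms: z1 = atanh(0.530) = 0.590145, z2 = atanh(-0.063) = -0.063084; difference d = 0.653229
Var(d) = 1/6 + 1/9 = 0.1666667 + 0.1111111 = 0.2777778
z = d/√Var(d) = 0.653229 / √0.2777778 = 0.653229 / 0.527046 = 1.239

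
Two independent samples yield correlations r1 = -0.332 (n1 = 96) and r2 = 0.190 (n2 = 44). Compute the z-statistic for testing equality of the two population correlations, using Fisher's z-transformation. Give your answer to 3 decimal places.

-2.867

Fisher z-transforms: z1 = atanh(-0.332) = -0.345074, z2 = atanh(0.190) = 0.192337; difference d = -0.537411
Var(d) = 1/93 + 1/41 = 0.0107527 + 0.0243902 = 0.0351429
z = d/√Var(d) = -0.537411 / √0.0351429 = -0.537411 / 0.187464 = -2.867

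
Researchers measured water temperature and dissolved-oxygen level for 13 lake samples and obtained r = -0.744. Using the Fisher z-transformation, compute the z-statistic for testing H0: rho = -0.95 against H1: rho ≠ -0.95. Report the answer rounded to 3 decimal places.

2.759

z_r = atanh(-0.744) = -0.959380,  z_0 = atanh(-0.95) = -1.831781
SE = 1/√(n−3) = 1/√10 = 0.316228
z = (z_r − z_0)/SE = (-0.959380 − (-1.831781)) / 0.316228 = 0.872401 / 0.316228 = 2.759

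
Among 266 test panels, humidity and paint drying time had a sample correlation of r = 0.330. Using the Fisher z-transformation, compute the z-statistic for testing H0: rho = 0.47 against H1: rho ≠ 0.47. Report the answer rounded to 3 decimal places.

Fisher z: atanh(0.330) = 0.342828, atanh(0.47) = 0.510070
z = (z_r − z_0)·√(n−3) = (0.342828 − 0.510070)·√263 = -0.167242 · 16.217275 = -2.712

-2.712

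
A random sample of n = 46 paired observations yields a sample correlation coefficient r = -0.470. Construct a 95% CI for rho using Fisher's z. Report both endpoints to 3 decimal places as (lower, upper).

(-0.669, -0.208)

z_r = atanh(-0.470) = -0.510070;  SE = 1/√(n−3) = 1/√43 = 0.152499
z-limits: -0.510070 ± 1.960·0.152499 = -0.510070 ± 0.298898 = [-0.808968, -0.211172]
ρ-limits: (tanh -0.808968, tanh -0.211172) = (-0.669, -0.208)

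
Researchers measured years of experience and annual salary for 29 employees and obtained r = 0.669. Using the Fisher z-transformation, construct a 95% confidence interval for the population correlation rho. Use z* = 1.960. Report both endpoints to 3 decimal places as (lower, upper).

(0.401, 0.832)

Fisher z: z_r = atanh(r) = ½·ln((1+0.669)/(1−0.669)) = 0.808931
SE(z) = 1/√(n−3) = 1/√26 = 0.196116
95% ⇒ z* = 1.960; margin = 1.960·0.196116 = 0.384387
CI on z-scale: (0.424544, 1.193318)
Back-transform: tanh(0.424544) = 0.400752, tanh(1.193318) = 0.831605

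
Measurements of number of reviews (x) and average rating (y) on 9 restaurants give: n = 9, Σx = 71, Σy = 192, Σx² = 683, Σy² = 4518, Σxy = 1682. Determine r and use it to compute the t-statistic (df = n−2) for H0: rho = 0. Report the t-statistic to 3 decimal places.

2.866

Numerator: nΣxy − (Σx)(Σy) = 9·1682 − (71)(192) = 1506
Denominator: √[(nΣx²−(Σx)²)(nΣy²−(Σy)²)]
  nΣx²−(Σx)² = 9·683 − 5041 = 1106;  nΣy²−(Σy)² = 9·4518 − 36864 = 3798
  √(1106·3798) = √4200588 = 2049.5336
r = 1506 / 2049.5336 = 0.7348
t = r·√(n−2)/√(1−r²) = 0.7348·√7 / √(1−0.539931) = 1.944098 / 0.678284 = 2.866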